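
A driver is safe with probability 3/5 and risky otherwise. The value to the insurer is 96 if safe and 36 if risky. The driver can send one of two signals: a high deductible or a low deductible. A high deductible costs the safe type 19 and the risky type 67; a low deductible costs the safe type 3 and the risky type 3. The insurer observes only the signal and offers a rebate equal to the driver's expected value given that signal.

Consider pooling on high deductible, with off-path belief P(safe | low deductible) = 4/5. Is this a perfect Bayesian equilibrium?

At the pooled signal (high deductible) the insurer holds the prior 3/5 and pays 3/5·96 + 2/5·36 = 72. Off-path (low deductible) belief 4/5 gives 4/5·96 + 1/5·36 = 84.
Safe: high deductible gives 72 − 19 = 53; low deductible gives 84 − 3 = 81. Deviates. ✗
Risky: high deductible gives 72 − 67 = 5; low deductible gives 84 − 3 = 81. Deviates. ✗

No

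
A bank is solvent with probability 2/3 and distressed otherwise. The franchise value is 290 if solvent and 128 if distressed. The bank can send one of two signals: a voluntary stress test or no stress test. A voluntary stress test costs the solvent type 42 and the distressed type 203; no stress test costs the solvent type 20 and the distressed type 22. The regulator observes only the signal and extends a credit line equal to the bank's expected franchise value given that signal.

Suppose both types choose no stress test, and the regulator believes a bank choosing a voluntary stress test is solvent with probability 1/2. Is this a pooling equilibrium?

Yes

On the equilibrium path (no stress test) the regulator holds the prior 2/3 and pays 2/3·290 + 1/3·128 = 236. Off-path (stress test) belief 1/2 gives 1/2·290 + 1/2·128 = 209.
Solvent: no stress test gives 236 − 20 = 216; stress test gives 209 − 42 = 167. Stays. ✓
Distressed: no stress test gives 236 − 22 = 214; stress test gives 209 − 203 = 6. Stays. ✓
Beliefs are Bayes-consistent on-path and both types best-respond.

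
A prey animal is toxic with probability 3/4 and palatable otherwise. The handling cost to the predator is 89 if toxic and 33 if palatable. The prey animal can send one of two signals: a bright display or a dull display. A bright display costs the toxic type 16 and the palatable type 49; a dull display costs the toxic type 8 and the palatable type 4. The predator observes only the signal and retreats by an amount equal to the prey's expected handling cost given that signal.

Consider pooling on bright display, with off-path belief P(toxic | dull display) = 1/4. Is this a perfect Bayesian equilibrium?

No

At the pooled signal (bright display) the predator holds the prior 3/4 and pays 3/4·89 + 1/4·33 = 75. Off-path (dull display) belief 1/4 gives 1/4·89 + 3/4·33 = 47.
Toxic: bright display gives 75 − 16 = 59; dull display gives 47 − 8 = 39. Stays. ✓
Palatable: bright display gives 75 − 49 = 26; dull display gives 47 − 4 = 43. Deviates. ✗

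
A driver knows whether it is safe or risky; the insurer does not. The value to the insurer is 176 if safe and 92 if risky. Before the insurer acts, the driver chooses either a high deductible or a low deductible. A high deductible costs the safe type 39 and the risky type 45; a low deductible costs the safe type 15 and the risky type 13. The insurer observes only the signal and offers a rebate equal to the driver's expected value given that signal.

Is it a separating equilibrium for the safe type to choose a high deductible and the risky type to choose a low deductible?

No

If types separate, high deductible earns payment 176 and low deductible earns 92.
Safe: high deductible gives 176 − 39 = 137; low deductible gives 92 − 15 = 77. No deviation. ✓
Risky: low deductible gives 92 − 13 = 79; high deductible gives 176 − 45 = 131. Would deviate. ✗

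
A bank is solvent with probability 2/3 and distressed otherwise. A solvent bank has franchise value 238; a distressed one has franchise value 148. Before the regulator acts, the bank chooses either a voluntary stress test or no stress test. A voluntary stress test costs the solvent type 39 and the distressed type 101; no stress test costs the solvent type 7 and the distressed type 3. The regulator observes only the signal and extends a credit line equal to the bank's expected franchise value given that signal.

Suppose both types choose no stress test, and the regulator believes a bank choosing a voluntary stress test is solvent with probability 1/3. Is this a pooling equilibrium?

On the equilibrium path (no stress test) the regulator holds the prior 2/3 and pays 2/3·238 + 1/3·148 = 208. Off-path (stress test) belief 1/3 gives 1/3·238 + 2/3·148 = 178.
Solvent: no stress test gives 208 − 7 = 201; stress test gives 178 − 39 = 139. Stays. ✓
Distressed: no stress test gives 208 − 3 = 205; stress test gives 178 − 101 = 77. Stays. ✓
Beliefs are Bayes-consistent on-path and both types best-respond.

Yes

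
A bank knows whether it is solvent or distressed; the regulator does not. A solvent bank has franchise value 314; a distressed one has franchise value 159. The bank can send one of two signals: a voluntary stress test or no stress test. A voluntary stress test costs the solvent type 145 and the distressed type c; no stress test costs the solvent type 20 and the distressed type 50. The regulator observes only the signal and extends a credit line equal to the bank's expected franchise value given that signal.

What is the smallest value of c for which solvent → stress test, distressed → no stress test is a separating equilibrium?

Under separation: stress test → solvent (pays 314); no stress test → distressed (pays 159).
Solvent: 314 − 145 = 169 ≥ 159 − 20 = 139. Holds regardless of c. ✓
Distressed: 159 − 50 ≥ 314 − c, so c ≥ 314 − 109 = 205.

205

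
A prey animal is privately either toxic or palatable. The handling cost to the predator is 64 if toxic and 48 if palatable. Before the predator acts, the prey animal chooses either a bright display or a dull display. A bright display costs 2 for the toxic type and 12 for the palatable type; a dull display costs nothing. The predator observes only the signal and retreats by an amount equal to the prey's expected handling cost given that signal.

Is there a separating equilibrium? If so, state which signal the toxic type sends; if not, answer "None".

None

Try toxic → bright display, palatable → dull display:
  If types separate, bright display earns payment 64 and dull display earns 48.
  Toxic: bright display gives 64 − 2 = 62; dull display gives 48 − 0 = 48. No deviation. ✓
  Palatable: dull display gives 48 − 0 = 48; bright display gives 64 − 12 = 52. Would deviate. ✗
Try toxic → dull display, palatable → bright display:
  If types separate, dull display earns payment 64 and bright display earns 48.
  Toxic: dull display gives 64 − 0 = 64; bright display gives 48 − 2 = 46. No deviation. ✓
  Palatable: bright display gives 48 − 12 = 36; dull display gives 64 − 0 = 64. Would deviate. ✗
Neither assignment is incentive-compatible.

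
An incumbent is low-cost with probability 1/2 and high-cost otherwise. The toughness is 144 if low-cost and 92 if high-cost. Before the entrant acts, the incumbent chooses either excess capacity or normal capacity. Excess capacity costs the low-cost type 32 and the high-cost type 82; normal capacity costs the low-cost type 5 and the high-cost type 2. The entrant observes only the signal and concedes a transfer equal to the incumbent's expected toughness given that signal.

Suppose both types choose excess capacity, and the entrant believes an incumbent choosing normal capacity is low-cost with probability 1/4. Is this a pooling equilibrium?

At the pooled signal (excess capacity) the entrant holds the prior 1/2 and pays 1/2·144 + 1/2·92 = 118. Off-path (normal capacity) belief 1/4 gives 1/4·144 + 3/4·92 = 105.
Low-cost: excess capacity gives 118 − 32 = 86; normal capacity gives 105 − 5 = 100. Deviates. ✗
High-cost: excess capacity gives 118 − 82 = 36; normal capacity gives 105 − 2 = 103. Deviates. ✗

No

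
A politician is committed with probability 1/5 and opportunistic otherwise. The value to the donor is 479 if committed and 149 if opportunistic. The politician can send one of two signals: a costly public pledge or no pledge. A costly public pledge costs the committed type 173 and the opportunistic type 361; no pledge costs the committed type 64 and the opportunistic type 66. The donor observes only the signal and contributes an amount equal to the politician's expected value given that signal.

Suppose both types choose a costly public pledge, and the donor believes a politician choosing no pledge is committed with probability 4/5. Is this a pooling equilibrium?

No

On the equilibrium path (pledge) the donor holds the prior 1/5 and pays 1/5·479 + 4/5·149 = 215. Off-path (no pledge) belief 4/5 gives 4/5·479 + 1/5·149 = 413.
Committed: pledge gives 215 − 173 = 42; no pledge gives 413 − 64 = 349. Deviates. ✗
Opportunistic: pledge gives 215 − 361 = -146; no pledge gives 413 − 66 = 347. Deviates. ✗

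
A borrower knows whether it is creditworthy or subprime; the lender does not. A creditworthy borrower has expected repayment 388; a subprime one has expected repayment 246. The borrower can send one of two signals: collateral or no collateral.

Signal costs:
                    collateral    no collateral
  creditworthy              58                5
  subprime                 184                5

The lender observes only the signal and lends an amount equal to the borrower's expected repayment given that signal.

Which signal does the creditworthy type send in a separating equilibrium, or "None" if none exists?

Try creditworthy → collateral, subprime → no collateral:
  Under separation the lender infers type exactly: collateral → creditworthy (pays 388), no collateral → subprime (pays 246).
  Creditworthy: collateral gives 388 − 58 = 330; no collateral gives 246 − 5 = 241. No deviation. ✓
  Subprime: no collateral gives 246 − 5 = 241; collateral gives 388 − 184 = 204. No deviation. ✓
Both hold — the creditworthy type sends collateral.

collateral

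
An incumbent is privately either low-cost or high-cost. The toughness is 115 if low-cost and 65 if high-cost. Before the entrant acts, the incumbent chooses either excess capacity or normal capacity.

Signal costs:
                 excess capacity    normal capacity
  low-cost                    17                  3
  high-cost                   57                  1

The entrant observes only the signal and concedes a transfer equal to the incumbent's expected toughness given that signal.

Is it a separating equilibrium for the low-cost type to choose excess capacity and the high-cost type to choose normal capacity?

If types separate, excess capacity earns payment 115 and normal capacity earns 65.
Low-cost: excess capacity gives 115 − 17 = 98; normal capacity gives 65 − 3 = 62. No deviation. ✓
High-cost: normal capacity gives 65 − 1 = 64; excess capacity gives 115 − 57 = 58. No deviation. ✓
Neither type gains from mimicking the other.

Yes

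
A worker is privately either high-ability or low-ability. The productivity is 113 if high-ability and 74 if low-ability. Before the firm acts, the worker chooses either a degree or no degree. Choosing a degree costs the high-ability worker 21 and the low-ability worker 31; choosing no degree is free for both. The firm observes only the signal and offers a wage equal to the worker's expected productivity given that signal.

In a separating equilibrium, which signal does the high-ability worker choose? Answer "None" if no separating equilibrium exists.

None

Try high-ability → degree, low-ability → no degree:
  If types separate, degree earns payment 113 and no degree earns 74.
  High-ability: degree gives 113 − 21 = 92; no degree gives 74 − 0 = 74. No deviation. ✓
  Low-ability: no degree gives 74 − 0 = 74; degree gives 113 − 31 = 82. Would deviate. ✗
Try high-ability → no degree, low-ability → degree:
  If types separate, no degree earns payment 113 and degree earns 74.
  High-ability: no degree gives 113 − 0 = 113; degree gives 74 − 21 = 53. No deviation. ✓
  Low-ability: degree gives 74 − 31 = 43; no degree gives 113 − 0 = 113. Would deviate. ✗
Neither assignment is incentive-compatible.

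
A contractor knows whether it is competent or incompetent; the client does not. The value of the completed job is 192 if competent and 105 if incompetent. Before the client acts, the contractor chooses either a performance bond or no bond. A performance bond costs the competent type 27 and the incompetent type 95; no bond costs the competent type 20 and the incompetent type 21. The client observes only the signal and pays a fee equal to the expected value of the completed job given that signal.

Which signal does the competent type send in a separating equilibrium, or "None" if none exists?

Try competent → bond, incompetent → no bond:
  If types separate, bond earns payment 192 and no bond earns 105.
  Competent: bond gives 192 − 27 = 165; no bond gives 105 − 20 = 85. No deviation. ✓
  Incompetent: no bond gives 105 − 21 = 84; bond gives 192 − 95 = 97. Would deviate. ✗
Try competent → no bond, incompetent → bond:
  If types separate, no bond earns payment 192 and bond earns 105.
  Competent: no bond gives 192 − 20 = 172; bond gives 105 − 27 = 78. No deviation. ✓
  Incompetent: bond gives 105 − 95 = 10; no bond gives 192 − 21 = 171. Would deviate. ✗
Neither assignment is incentive-compatible.

None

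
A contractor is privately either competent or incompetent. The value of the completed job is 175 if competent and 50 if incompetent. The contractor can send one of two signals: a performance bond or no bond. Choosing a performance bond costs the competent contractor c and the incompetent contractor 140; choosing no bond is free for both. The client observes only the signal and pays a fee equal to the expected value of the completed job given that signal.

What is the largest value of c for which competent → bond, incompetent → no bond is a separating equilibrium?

125

Under separation: bond → competent (pays 175); no bond → incompetent (pays 50).
Incompetent: 50 − 0 = 50 ≥ 175 − 140 = 35. Holds regardless of c. ✓
Competent: 175 − c ≥ 50 − 0, so c ≤ 175 − 50 = 125.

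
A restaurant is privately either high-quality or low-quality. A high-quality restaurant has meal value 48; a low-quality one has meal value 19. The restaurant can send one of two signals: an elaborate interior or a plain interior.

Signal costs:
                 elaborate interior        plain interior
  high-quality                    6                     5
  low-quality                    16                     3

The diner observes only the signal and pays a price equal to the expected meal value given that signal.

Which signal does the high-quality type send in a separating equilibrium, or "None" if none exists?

None

Try high-quality → elaborate interior, low-quality → plain interior:
  If types separate, elaborate interior earns payment 48 and plain interior earns 19.
  High-quality: elaborate interior gives 48 − 6 = 42; plain interior gives 19 − 5 = 14. No deviation. ✓
  Low-quality: plain interior gives 19 − 3 = 16; elaborate interior gives 48 − 16 = 32. Would deviate. ✗
Try high-quality → plain interior, low-quality → elaborate interior:
  If types separate, plain interior earns payment 48 and elaborate interior earns 19.
  High-quality: plain interior gives 48 − 5 = 43; elaborate interior gives 19 − 6 = 13. No deviation. ✓
  Low-quality: elaborate interior gives 19 − 16 = 3; plain interior gives 48 − 3 = 45. Would deviate. ✗
Neither assignment is incentive-compatible.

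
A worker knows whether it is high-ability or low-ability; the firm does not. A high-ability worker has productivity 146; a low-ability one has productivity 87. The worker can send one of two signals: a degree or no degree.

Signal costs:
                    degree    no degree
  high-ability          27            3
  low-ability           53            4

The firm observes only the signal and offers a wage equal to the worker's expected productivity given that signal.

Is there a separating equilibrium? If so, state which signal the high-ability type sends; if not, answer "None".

None

Try high-ability → degree, low-ability → no degree:
  If types separate, degree earns payment 146 and no degree earns 87.
  High-ability: degree gives 146 − 27 = 119; no degree gives 87 − 3 = 84. No deviation. ✓
  Low-ability: no degree gives 87 − 4 = 83; degree gives 146 − 53 = 93. Would deviate. ✗
Try high-ability → no degree, low-ability → degree:
  If types separate, no degree earns payment 146 and degree earns 87.
  High-ability: no degree gives 146 − 3 = 143; degree gives 87 − 27 = 60. No deviation. ✓
  Low-ability: degree gives 87 − 53 = 34; no degree gives 146 − 4 = 142. Would deviate. ✗
Neither assignment is incentive-compatible.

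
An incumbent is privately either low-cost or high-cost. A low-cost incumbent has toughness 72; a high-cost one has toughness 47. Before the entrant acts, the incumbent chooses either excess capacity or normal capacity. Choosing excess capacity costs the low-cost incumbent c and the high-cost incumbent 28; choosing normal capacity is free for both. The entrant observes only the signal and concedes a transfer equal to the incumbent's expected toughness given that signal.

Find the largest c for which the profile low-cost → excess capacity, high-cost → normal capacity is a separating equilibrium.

25

Under separation: excess capacity → low-cost (pays 72); normal capacity → high-cost (pays 47).
High-cost: 47 − 0 = 47 ≥ 72 − 28 = 44. Holds regardless of c. ✓
Low-cost: 72 − c ≥ 47 − 0, so c ≤ 72 − 47 = 25.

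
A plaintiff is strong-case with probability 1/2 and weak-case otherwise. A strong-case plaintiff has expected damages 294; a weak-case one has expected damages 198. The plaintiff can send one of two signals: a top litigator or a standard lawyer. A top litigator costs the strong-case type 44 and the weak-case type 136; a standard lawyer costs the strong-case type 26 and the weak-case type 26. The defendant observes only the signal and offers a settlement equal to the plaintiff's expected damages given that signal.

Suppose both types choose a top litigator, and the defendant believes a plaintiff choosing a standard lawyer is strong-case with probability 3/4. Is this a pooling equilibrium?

No

At the pooled signal (top litigator) the defendant holds the prior 1/2 and pays 1/2·294 + 1/2·198 = 246. Off-path (standard lawyer) belief 3/4 gives 3/4·294 + 1/4·198 = 270.
Strong-case: top litigator gives 246 − 44 = 202; standard lawyer gives 270 − 26 = 244. Deviates. ✗
Weak-case: top litigator gives 246 − 136 = 110; standard lawyer gives 270 − 26 = 244. Deviates. ✗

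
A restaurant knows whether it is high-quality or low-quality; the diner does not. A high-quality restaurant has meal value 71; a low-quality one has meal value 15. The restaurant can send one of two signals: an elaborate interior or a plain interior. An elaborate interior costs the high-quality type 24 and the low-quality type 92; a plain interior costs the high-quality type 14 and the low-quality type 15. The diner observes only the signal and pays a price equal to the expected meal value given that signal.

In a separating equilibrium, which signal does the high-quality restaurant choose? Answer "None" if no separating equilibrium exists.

Try high-quality → elaborate interior, low-quality → plain interior:
  If types separate, elaborate interior earns payment 71 and plain interior earns 15.
  High-quality: elaborate interior gives 71 − 24 = 47; plain interior gives 15 − 14 = 1. No deviation. ✓
  Low-quality: plain interior gives 15 − 15 = 0; elaborate interior gives 71 − 92 = -21. No deviation. ✓
Both hold — the high-quality type sends elaborate interior.

elaborate interior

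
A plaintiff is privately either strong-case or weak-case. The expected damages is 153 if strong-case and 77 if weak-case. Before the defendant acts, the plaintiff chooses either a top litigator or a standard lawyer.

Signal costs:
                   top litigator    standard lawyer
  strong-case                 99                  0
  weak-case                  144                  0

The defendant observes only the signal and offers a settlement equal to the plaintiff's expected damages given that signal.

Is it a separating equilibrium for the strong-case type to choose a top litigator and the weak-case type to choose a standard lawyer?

Under separation the defendant infers type exactly: top litigator → strong-case (pays 153), standard lawyer → weak-case (pays 77).
Strong-case: top litigator gives 153 − 99 = 54; standard lawyer gives 77 − 0 = 77. Would deviate. ✗
Weak-case: standard lawyer gives 77 − 0 = 77; top litigator gives 153 − 144 = 9. No deviation. ✓

No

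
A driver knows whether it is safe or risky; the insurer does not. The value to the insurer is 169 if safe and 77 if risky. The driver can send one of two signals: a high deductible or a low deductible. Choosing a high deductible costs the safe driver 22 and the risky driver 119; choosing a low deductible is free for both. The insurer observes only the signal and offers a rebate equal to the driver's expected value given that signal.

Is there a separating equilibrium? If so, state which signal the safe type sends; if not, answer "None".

Try safe → high deductible, risky → low deductible:
  If types separate, high deductible earns payment 169 and low deductible earns 77.
  Safe: high deductible gives 169 − 22 = 147; low deductible gives 77 − 0 = 77. No deviation. ✓
  Risky: low deductible gives 77 − 0 = 77; high deductible gives 169 − 119 = 50. No deviation. ✓
Both hold — the safe type sends high deductible.

high deductible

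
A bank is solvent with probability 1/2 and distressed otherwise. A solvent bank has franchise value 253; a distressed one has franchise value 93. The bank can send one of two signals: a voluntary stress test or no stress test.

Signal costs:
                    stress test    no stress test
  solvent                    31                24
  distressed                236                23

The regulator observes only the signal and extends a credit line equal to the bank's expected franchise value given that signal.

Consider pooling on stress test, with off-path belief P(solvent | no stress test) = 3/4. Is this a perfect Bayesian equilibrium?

No

At the pooled signal (stress test) the regulator holds the prior 1/2 and pays 1/2·253 + 1/2·93 = 173. Off-path (no stress test) belief 3/4 gives 3/4·253 + 1/4·93 = 213.
Solvent: stress test gives 173 − 31 = 142; no stress test gives 213 − 24 = 189. Deviates. ✗
Distressed: stress test gives 173 − 236 = -63; no stress test gives 213 − 23 = 190. Deviates. ✗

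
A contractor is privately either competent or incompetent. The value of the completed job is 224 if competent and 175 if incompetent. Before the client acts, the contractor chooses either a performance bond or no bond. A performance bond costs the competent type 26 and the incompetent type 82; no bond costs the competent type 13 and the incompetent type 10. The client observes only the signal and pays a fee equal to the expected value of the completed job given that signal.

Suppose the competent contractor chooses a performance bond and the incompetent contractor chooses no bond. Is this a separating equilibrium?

If types separate, bond earns payment 224 and no bond earns 175.
Competent: bond gives 224 − 26 = 198; no bond gives 175 − 13 = 162. No deviation. ✓
Incompetent: no bond gives 175 − 10 = 165; bond gives 224 − 82 = 142. No deviation. ✓
Neither type gains from mimicking the other.

Yes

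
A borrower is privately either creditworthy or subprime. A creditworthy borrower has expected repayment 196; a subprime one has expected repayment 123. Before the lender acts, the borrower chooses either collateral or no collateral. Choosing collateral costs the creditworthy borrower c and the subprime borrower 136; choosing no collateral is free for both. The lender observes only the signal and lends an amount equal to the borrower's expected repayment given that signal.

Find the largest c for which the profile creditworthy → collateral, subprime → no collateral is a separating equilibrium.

73

Under separation: collateral → creditworthy (pays 196); no collateral → subprime (pays 123).
Subprime: 123 − 0 = 123 ≥ 196 − 136 = 60. Holds regardless of c. ✓
Creditworthy: 196 − c ≥ 123 − 0, so c ≤ 196 − 123 = 73.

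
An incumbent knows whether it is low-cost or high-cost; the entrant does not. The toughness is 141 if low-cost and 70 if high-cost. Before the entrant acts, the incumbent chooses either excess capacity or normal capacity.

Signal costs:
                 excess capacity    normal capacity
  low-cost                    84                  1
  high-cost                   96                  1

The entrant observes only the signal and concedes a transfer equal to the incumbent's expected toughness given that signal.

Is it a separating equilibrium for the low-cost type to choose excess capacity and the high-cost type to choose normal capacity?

Under separation the entrant infers type exactly: excess capacity → low-cost (pays 141), normal capacity → high-cost (pays 70).
Low-cost: excess capacity gives 141 − 84 = 57; normal capacity gives 70 − 1 = 69. Would deviate. ✗
High-cost: normal capacity gives 70 − 1 = 69; excess capacity gives 141 − 96 = 45. No deviation. ✓

No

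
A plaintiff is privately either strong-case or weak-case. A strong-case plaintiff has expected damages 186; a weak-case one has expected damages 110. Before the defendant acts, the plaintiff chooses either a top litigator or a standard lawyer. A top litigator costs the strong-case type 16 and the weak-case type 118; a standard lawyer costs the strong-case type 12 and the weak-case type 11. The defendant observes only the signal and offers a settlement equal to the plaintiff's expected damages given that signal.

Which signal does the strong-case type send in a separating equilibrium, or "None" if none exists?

Try strong-case → top litigator, weak-case → standard lawyer:
  If types separate, top litigator earns payment 186 and standard lawyer earns 110.
  Strong-case: top litigator gives 186 − 16 = 170; standard lawyer gives 110 − 12 = 98. No deviation. ✓
  Weak-case: standard lawyer gives 110 − 11 = 99; top litigator gives 186 − 118 = 68. No deviation. ✓
Both hold — the strong-case type sends top litigator.

top litigator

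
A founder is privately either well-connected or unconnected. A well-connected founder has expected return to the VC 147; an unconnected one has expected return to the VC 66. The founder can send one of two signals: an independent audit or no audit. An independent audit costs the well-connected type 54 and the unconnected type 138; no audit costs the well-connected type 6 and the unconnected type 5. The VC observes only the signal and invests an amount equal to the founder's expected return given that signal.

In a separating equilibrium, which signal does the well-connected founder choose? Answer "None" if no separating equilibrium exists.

Try well-connected → audit, unconnected → no audit:
  If types separate, audit earns payment 147 and no audit earns 66.
  Well-connected: audit gives 147 − 54 = 93; no audit gives 66 − 6 = 60. No deviation. ✓
  Unconnected: no audit gives 66 − 5 = 61; audit gives 147 − 138 = 9. No deviation. ✓
Both hold — the well-connected type sends audit.

audit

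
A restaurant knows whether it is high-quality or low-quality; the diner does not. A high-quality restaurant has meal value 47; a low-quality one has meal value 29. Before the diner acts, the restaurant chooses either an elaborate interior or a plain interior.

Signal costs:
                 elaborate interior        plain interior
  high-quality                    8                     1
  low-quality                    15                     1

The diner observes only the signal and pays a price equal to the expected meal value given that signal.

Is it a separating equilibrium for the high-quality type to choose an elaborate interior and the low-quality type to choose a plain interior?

Under separation the diner infers type exactly: elaborate interior → high-quality (pays 47), plain interior → low-quality (pays 29).
High-quality: elaborate interior gives 47 − 8 = 39; plain interior gives 29 − 1 = 28. No deviation. ✓
Low-quality: plain interior gives 29 − 1 = 28; elaborate interior gives 47 − 15 = 32. Would deviate. ✗

No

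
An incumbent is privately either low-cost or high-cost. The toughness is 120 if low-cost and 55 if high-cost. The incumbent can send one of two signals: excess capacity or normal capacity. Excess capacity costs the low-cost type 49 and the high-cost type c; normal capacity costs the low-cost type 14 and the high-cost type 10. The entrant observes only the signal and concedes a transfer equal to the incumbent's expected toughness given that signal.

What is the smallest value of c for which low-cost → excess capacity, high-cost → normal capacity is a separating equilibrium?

Under separation: excess capacity → low-cost (pays 120); normal capacity → high-cost (pays 55).
Low-cost: 120 − 49 = 71 ≥ 55 − 14 = 41. Holds regardless of c. ✓
High-cost: 55 − 10 ≥ 120 − c, so c ≥ 120 − 45 = 75.

75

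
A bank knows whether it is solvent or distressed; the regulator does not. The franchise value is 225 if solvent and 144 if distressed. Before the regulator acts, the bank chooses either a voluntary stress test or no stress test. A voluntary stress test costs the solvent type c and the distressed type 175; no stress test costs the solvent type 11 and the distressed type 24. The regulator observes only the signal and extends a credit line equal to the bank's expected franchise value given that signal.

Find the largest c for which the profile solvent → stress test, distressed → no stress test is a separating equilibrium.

92

Under separation: stress test → solvent (pays 225); no stress test → distressed (pays 144).
Distressed: 144 − 24 = 120 ≥ 225 − 175 = 50. Holds regardless of c. ✓
Solvent: 225 − c ≥ 144 − 11, so c ≤ 225 − 133 = 92.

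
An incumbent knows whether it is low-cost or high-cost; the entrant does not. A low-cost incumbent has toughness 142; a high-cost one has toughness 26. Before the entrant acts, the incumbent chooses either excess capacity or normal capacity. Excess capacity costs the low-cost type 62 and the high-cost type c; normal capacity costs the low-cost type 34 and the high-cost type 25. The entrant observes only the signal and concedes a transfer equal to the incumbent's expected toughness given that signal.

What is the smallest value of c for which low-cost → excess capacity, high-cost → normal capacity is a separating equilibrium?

Under separation: excess capacity → low-cost (pays 142); normal capacity → high-cost (pays 26).
Low-cost: 142 − 62 = 80 ≥ 26 − 34 = -8. Holds regardless of c. ✓
High-cost: 26 − 25 ≥ 142 − c, so c ≥ 142 − 1 = 141.

141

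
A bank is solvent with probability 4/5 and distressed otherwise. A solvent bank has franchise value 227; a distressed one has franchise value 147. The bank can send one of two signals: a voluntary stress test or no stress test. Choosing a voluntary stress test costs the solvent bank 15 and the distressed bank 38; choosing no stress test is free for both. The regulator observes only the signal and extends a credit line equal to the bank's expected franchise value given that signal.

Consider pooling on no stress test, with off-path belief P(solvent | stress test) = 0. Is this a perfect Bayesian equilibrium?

Yes

At the pooled signal (no stress test) the regulator holds the prior 4/5 and pays 4/5·227 + 1/5·147 = 211. Off-path (stress test) belief 0 gives 0·227 + 1·147 = 147.
Solvent: no stress test gives 211 − 0 = 211; stress test gives 147 − 15 = 132. Stays. ✓
Distressed: no stress test gives 211 − 0 = 211; stress test gives 147 − 38 = 109. Stays. ✓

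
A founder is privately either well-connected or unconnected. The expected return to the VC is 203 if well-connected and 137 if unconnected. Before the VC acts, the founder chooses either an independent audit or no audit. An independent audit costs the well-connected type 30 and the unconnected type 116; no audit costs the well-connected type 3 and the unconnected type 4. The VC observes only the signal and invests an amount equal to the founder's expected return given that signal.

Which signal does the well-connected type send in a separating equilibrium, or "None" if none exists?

audit

Try well-connected → audit, unconnected → no audit:
  If types separate, audit earns payment 203 and no audit earns 137.
  Well-connected: audit gives 203 − 30 = 173; no audit gives 137 − 3 = 134. No deviation. ✓
  Unconnected: no audit gives 137 − 4 = 133; audit gives 203 − 116 = 87. No deviation. ✓
Both hold — the well-connected type sends audit.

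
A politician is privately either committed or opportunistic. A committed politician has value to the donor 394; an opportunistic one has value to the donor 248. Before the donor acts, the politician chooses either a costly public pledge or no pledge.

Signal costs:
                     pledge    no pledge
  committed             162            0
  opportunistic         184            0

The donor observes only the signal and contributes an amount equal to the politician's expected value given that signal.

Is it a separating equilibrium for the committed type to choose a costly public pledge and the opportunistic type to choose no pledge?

Under separation the donor infers type exactly: pledge → committed (pays 394), no pledge → opportunistic (pays 248).
Committed: pledge gives 394 − 162 = 232; no pledge gives 248 − 0 = 248. Would deviate. ✗
Opportunistic: no pledge gives 248 − 0 = 248; pledge gives 394 − 184 = 210. No deviation. ✓

No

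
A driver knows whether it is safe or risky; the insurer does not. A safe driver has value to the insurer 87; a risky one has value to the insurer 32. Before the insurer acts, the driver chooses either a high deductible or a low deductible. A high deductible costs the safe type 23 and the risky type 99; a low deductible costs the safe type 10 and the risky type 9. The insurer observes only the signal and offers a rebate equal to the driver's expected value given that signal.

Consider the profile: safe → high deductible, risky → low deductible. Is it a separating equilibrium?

Under separation the insurer infers type exactly: high deductible → safe (pays 87), low deductible → risky (pays 32).
Safe: high deductible gives 87 − 23 = 64; low deductible gives 32 − 10 = 22. No deviation. ✓
Risky: low deductible gives 32 − 9 = 23; high deductible gives 87 − 99 = -12. No deviation. ✓
Neither type gains from mimicking the other.

Yes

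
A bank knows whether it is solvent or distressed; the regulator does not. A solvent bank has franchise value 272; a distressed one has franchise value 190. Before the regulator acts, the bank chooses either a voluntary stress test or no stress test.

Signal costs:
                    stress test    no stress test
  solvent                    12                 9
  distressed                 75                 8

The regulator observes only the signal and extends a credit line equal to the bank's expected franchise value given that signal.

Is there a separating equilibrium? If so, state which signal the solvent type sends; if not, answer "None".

None

Try solvent → stress test, distressed → no stress test:
  Under separation the regulator infers type exactly: stress test → solvent (pays 272), no stress test → distressed (pays 190).
  Solvent: stress test gives 272 − 12 = 260; no stress test gives 190 − 9 = 181. No deviation. ✓
  Distressed: no stress test gives 190 − 8 = 182; stress test gives 272 − 75 = 197. Would deviate. ✗
Try solvent → no stress test, distressed → stress test:
  Under separation the regulator infers type exactly: no stress test → solvent (pays 272), stress test → distressed (pays 190).
  Solvent: no stress test gives 272 − 9 = 263; stress test gives 190 − 12 = 178. No deviation. ✓
  Distressed: stress test gives 190 − 75 = 115; no stress test gives 272 − 8 = 264. Would deviate. ✗
Neither assignment is incentive-compatible.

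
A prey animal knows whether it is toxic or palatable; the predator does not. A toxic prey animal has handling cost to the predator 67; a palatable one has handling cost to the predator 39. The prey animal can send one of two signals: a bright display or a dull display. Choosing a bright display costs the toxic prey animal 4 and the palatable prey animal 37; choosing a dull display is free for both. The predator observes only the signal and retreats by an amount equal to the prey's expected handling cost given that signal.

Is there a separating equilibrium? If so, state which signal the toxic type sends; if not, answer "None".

bright display

Try toxic → bright display, palatable → dull display:
  If types separate, bright display earns payment 67 and dull display earns 39.
  Toxic: bright display gives 67 − 4 = 63; dull display gives 39 − 0 = 39. No deviation. ✓
  Palatable: dull display gives 39 − 0 = 39; bright display gives 67 − 37 = 30. No deviation. ✓
Both hold — the toxic type sends bright display.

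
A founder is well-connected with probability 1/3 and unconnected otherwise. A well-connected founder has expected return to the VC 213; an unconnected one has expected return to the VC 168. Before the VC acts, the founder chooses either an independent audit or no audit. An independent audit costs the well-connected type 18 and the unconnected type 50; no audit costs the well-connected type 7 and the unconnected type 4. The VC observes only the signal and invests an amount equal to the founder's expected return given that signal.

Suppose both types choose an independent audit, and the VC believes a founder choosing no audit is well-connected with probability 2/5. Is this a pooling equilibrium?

On the equilibrium path (audit) the VC holds the prior 1/3 and pays 1/3·213 + 2/3·168 = 183. Off-path (no audit) belief 2/5 gives 2/5·213 + 3/5·168 = 186.
Well-connected: audit gives 183 − 18 = 165; no audit gives 186 − 7 = 179. Deviates. ✗
Unconnected: audit gives 183 − 50 = 133; no audit gives 186 − 4 = 182. Deviates. ✗

No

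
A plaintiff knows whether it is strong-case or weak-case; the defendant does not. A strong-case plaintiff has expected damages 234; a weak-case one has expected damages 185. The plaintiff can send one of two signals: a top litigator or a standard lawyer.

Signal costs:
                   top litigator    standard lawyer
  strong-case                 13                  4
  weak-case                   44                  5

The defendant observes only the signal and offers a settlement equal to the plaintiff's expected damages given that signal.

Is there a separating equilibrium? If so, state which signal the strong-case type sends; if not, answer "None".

None

Try strong-case → top litigator, weak-case → standard lawyer:
  Under separation the defendant infers type exactly: top litigator → strong-case (pays 234), standard lawyer → weak-case (pays 185).
  Strong-case: top litigator gives 234 − 13 = 221; standard lawyer gives 185 − 4 = 181. No deviation. ✓
  Weak-case: standard lawyer gives 185 − 5 = 180; top litigator gives 234 − 44 = 190. Would deviate. ✗
Try strong-case → standard lawyer, weak-case → top litigator:
  Under separation the defendant infers type exactly: standard lawyer → strong-case (pays 234), top litigator → weak-case (pays 185).
  Strong-case: standard lawyer gives 234 − 4 = 230; top litigator gives 185 − 13 = 172. No deviation. ✓
  Weak-case: top litigator gives 185 − 44 = 141; standard lawyer gives 234 − 5 = 229. Would deviate. ✗
Neither assignment is incentive-compatible.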